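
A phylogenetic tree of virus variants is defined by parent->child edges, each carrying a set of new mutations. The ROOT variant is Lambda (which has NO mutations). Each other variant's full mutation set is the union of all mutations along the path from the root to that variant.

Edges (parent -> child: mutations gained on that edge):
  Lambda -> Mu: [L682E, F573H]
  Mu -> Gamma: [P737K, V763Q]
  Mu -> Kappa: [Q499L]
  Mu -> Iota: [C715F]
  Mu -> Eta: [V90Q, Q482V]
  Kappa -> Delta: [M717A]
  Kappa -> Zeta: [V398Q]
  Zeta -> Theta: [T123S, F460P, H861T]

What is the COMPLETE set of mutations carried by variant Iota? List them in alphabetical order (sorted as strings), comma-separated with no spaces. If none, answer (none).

At Lambda: gained [] -> total []
At Mu: gained ['L682E', 'F573H'] -> total ['F573H', 'L682E']
At Iota: gained ['C715F'] -> total ['C715F', 'F573H', 'L682E']

Answer: C715F,F573H,L682E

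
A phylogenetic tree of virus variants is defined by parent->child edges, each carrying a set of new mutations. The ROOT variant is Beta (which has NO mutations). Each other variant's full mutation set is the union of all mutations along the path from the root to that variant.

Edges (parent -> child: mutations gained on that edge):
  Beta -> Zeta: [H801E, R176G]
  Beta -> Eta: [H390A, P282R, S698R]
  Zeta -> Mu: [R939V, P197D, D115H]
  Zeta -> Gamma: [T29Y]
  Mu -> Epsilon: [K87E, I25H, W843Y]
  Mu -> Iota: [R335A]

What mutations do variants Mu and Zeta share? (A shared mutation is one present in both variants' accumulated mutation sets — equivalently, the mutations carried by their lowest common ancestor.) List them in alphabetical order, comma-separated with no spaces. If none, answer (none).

Answer: H801E,R176G

Derivation:
Accumulating mutations along path to Mu:
  At Beta: gained [] -> total []
  At Zeta: gained ['H801E', 'R176G'] -> total ['H801E', 'R176G']
  At Mu: gained ['R939V', 'P197D', 'D115H'] -> total ['D115H', 'H801E', 'P197D', 'R176G', 'R939V']
Mutations(Mu) = ['D115H', 'H801E', 'P197D', 'R176G', 'R939V']
Accumulating mutations along path to Zeta:
  At Beta: gained [] -> total []
  At Zeta: gained ['H801E', 'R176G'] -> total ['H801E', 'R176G']
Mutations(Zeta) = ['H801E', 'R176G']
Intersection: ['D115H', 'H801E', 'P197D', 'R176G', 'R939V'] ∩ ['H801E', 'R176G'] = ['H801E', 'R176G']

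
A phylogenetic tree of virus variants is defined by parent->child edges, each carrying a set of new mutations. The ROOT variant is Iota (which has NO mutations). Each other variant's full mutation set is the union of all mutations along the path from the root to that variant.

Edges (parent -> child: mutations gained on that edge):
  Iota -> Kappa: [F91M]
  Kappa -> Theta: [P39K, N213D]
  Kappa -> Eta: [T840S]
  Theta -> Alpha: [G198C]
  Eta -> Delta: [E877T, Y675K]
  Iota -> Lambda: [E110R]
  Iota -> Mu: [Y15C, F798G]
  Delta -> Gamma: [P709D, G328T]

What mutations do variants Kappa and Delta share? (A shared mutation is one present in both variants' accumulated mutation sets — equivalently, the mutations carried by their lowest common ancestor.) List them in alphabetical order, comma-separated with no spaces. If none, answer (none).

Answer: F91M

Derivation:
Accumulating mutations along path to Kappa:
  At Iota: gained [] -> total []
  At Kappa: gained ['F91M'] -> total ['F91M']
Mutations(Kappa) = ['F91M']
Accumulating mutations along path to Delta:
  At Iota: gained [] -> total []
  At Kappa: gained ['F91M'] -> total ['F91M']
  At Eta: gained ['T840S'] -> total ['F91M', 'T840S']
  At Delta: gained ['E877T', 'Y675K'] -> total ['E877T', 'F91M', 'T840S', 'Y675K']
Mutations(Delta) = ['E877T', 'F91M', 'T840S', 'Y675K']
Intersection: ['F91M'] ∩ ['E877T', 'F91M', 'T840S', 'Y675K'] = ['F91M']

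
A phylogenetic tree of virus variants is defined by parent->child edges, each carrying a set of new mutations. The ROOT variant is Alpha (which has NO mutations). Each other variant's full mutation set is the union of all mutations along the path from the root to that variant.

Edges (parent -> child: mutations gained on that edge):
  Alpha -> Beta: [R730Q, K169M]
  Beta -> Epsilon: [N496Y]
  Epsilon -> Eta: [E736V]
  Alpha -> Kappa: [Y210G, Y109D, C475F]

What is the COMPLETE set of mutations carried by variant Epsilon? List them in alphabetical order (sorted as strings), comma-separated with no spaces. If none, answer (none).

At Alpha: gained [] -> total []
At Beta: gained ['R730Q', 'K169M'] -> total ['K169M', 'R730Q']
At Epsilon: gained ['N496Y'] -> total ['K169M', 'N496Y', 'R730Q']

Answer: K169M,N496Y,R730Q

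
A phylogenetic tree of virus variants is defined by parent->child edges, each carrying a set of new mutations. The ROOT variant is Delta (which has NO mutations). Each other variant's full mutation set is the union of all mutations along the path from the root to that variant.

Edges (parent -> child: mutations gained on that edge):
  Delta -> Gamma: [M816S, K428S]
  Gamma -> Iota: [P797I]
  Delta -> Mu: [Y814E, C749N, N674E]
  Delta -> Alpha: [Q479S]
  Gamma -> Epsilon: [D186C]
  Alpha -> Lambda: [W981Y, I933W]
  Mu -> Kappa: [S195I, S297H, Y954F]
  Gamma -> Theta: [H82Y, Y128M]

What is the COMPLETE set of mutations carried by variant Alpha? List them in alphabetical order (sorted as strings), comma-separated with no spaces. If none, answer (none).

Answer: Q479S

Derivation:
At Delta: gained [] -> total []
At Alpha: gained ['Q479S'] -> total ['Q479S']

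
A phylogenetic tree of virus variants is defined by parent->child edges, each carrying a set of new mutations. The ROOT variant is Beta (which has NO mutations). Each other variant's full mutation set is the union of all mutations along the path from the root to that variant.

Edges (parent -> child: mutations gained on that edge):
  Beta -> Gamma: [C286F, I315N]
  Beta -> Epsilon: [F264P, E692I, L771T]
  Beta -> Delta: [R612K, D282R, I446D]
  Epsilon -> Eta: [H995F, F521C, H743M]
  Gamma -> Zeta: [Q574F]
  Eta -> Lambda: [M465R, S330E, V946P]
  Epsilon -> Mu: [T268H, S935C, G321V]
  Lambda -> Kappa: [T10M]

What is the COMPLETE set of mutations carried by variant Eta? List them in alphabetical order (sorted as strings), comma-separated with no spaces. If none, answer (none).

Answer: E692I,F264P,F521C,H743M,H995F,L771T

Derivation:
At Beta: gained [] -> total []
At Epsilon: gained ['F264P', 'E692I', 'L771T'] -> total ['E692I', 'F264P', 'L771T']
At Eta: gained ['H995F', 'F521C', 'H743M'] -> total ['E692I', 'F264P', 'F521C', 'H743M', 'H995F', 'L771T']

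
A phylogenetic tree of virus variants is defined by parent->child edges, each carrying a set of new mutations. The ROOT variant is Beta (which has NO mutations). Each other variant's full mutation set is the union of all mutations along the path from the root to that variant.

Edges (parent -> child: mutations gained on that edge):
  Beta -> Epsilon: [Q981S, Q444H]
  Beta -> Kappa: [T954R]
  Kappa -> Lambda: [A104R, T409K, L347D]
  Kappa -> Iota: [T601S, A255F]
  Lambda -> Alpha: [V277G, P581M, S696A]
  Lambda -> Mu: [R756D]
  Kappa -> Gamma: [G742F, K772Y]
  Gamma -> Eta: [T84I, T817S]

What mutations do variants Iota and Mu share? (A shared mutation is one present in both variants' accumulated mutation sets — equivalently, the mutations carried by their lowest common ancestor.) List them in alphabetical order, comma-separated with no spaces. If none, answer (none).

Answer: T954R

Derivation:
Accumulating mutations along path to Iota:
  At Beta: gained [] -> total []
  At Kappa: gained ['T954R'] -> total ['T954R']
  At Iota: gained ['T601S', 'A255F'] -> total ['A255F', 'T601S', 'T954R']
Mutations(Iota) = ['A255F', 'T601S', 'T954R']
Accumulating mutations along path to Mu:
  At Beta: gained [] -> total []
  At Kappa: gained ['T954R'] -> total ['T954R']
  At Lambda: gained ['A104R', 'T409K', 'L347D'] -> total ['A104R', 'L347D', 'T409K', 'T954R']
  At Mu: gained ['R756D'] -> total ['A104R', 'L347D', 'R756D', 'T409K', 'T954R']
Mutations(Mu) = ['A104R', 'L347D', 'R756D', 'T409K', 'T954R']
Intersection: ['A255F', 'T601S', 'T954R'] ∩ ['A104R', 'L347D', 'R756D', 'T409K', 'T954R'] = ['T954R']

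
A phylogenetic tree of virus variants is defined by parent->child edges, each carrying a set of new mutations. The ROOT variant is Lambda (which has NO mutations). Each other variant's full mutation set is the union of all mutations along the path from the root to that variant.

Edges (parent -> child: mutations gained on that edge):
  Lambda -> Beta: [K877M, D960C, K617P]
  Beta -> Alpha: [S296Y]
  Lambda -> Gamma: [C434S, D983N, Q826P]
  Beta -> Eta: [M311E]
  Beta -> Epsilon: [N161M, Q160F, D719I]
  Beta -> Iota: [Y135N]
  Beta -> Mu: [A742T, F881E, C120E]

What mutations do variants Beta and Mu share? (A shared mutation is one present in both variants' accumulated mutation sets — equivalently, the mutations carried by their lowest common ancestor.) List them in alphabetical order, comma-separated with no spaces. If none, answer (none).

Answer: D960C,K617P,K877M

Derivation:
Accumulating mutations along path to Beta:
  At Lambda: gained [] -> total []
  At Beta: gained ['K877M', 'D960C', 'K617P'] -> total ['D960C', 'K617P', 'K877M']
Mutations(Beta) = ['D960C', 'K617P', 'K877M']
Accumulating mutations along path to Mu:
  At Lambda: gained [] -> total []
  At Beta: gained ['K877M', 'D960C', 'K617P'] -> total ['D960C', 'K617P', 'K877M']
  At Mu: gained ['A742T', 'F881E', 'C120E'] -> total ['A742T', 'C120E', 'D960C', 'F881E', 'K617P', 'K877M']
Mutations(Mu) = ['A742T', 'C120E', 'D960C', 'F881E', 'K617P', 'K877M']
Intersection: ['D960C', 'K617P', 'K877M'] ∩ ['A742T', 'C120E', 'D960C', 'F881E', 'K617P', 'K877M'] = ['D960C', 'K617P', 'K877M']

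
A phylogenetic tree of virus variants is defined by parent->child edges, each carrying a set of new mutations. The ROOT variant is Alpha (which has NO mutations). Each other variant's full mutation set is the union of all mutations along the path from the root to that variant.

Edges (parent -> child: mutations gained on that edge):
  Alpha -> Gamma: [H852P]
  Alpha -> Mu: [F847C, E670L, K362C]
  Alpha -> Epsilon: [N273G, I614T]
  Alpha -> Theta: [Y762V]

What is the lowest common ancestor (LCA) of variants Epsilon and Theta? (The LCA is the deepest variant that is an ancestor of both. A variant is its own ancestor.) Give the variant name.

Path from root to Epsilon: Alpha -> Epsilon
  ancestors of Epsilon: {Alpha, Epsilon}
Path from root to Theta: Alpha -> Theta
  ancestors of Theta: {Alpha, Theta}
Common ancestors: {Alpha}
Walk up from Theta: Theta (not in ancestors of Epsilon), Alpha (in ancestors of Epsilon)
Deepest common ancestor (LCA) = Alpha

Answer: Alpha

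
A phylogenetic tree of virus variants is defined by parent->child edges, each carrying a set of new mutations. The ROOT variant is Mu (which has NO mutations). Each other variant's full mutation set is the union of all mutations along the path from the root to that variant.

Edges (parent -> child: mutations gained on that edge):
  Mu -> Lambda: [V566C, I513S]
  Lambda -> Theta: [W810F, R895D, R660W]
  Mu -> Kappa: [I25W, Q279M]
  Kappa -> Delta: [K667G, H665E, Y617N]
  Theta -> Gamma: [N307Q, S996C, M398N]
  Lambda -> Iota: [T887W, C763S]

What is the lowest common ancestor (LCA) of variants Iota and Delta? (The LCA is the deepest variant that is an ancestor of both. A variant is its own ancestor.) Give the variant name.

Answer: Mu

Derivation:
Path from root to Iota: Mu -> Lambda -> Iota
  ancestors of Iota: {Mu, Lambda, Iota}
Path from root to Delta: Mu -> Kappa -> Delta
  ancestors of Delta: {Mu, Kappa, Delta}
Common ancestors: {Mu}
Walk up from Delta: Delta (not in ancestors of Iota), Kappa (not in ancestors of Iota), Mu (in ancestors of Iota)
Deepest common ancestor (LCA) = Mu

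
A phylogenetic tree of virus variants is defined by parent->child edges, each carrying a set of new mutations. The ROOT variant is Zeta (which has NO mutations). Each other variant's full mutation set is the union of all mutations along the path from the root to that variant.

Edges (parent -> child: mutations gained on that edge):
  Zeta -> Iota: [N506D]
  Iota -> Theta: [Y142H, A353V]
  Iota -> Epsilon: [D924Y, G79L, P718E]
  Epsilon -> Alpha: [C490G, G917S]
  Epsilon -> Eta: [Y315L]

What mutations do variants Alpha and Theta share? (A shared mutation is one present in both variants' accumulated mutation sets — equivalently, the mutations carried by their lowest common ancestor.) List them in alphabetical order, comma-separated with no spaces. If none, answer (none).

Accumulating mutations along path to Alpha:
  At Zeta: gained [] -> total []
  At Iota: gained ['N506D'] -> total ['N506D']
  At Epsilon: gained ['D924Y', 'G79L', 'P718E'] -> total ['D924Y', 'G79L', 'N506D', 'P718E']
  At Alpha: gained ['C490G', 'G917S'] -> total ['C490G', 'D924Y', 'G79L', 'G917S', 'N506D', 'P718E']
Mutations(Alpha) = ['C490G', 'D924Y', 'G79L', 'G917S', 'N506D', 'P718E']
Accumulating mutations along path to Theta:
  At Zeta: gained [] -> total []
  At Iota: gained ['N506D'] -> total ['N506D']
  At Theta: gained ['Y142H', 'A353V'] -> total ['A353V', 'N506D', 'Y142H']
Mutations(Theta) = ['A353V', 'N506D', 'Y142H']
Intersection: ['C490G', 'D924Y', 'G79L', 'G917S', 'N506D', 'P718E'] ∩ ['A353V', 'N506D', 'Y142H'] = ['N506D']

Answer: N506D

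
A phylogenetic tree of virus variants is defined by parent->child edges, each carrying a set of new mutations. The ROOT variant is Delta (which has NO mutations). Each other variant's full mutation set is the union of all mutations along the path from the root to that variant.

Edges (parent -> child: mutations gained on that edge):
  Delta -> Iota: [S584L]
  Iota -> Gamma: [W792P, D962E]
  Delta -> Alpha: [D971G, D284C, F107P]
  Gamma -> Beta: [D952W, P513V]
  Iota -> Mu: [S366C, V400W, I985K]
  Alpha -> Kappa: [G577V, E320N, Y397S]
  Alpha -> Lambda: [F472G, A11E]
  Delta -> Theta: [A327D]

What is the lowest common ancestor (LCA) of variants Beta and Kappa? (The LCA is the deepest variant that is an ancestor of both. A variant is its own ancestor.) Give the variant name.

Path from root to Beta: Delta -> Iota -> Gamma -> Beta
  ancestors of Beta: {Delta, Iota, Gamma, Beta}
Path from root to Kappa: Delta -> Alpha -> Kappa
  ancestors of Kappa: {Delta, Alpha, Kappa}
Common ancestors: {Delta}
Walk up from Kappa: Kappa (not in ancestors of Beta), Alpha (not in ancestors of Beta), Delta (in ancestors of Beta)
Deepest common ancestor (LCA) = Delta

Answer: Delta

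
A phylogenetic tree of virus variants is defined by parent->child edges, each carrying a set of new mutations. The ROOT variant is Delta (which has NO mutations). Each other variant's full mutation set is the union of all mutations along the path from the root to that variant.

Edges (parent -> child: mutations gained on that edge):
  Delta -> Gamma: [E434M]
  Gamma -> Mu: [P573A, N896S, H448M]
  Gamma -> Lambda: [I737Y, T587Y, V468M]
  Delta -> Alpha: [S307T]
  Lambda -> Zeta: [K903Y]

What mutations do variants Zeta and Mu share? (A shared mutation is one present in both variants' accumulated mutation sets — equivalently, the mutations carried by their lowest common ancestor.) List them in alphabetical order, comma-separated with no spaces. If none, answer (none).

Answer: E434M

Derivation:
Accumulating mutations along path to Zeta:
  At Delta: gained [] -> total []
  At Gamma: gained ['E434M'] -> total ['E434M']
  At Lambda: gained ['I737Y', 'T587Y', 'V468M'] -> total ['E434M', 'I737Y', 'T587Y', 'V468M']
  At Zeta: gained ['K903Y'] -> total ['E434M', 'I737Y', 'K903Y', 'T587Y', 'V468M']
Mutations(Zeta) = ['E434M', 'I737Y', 'K903Y', 'T587Y', 'V468M']
Accumulating mutations along path to Mu:
  At Delta: gained [] -> total []
  At Gamma: gained ['E434M'] -> total ['E434M']
  At Mu: gained ['P573A', 'N896S', 'H448M'] -> total ['E434M', 'H448M', 'N896S', 'P573A']
Mutations(Mu) = ['E434M', 'H448M', 'N896S', 'P573A']
Intersection: ['E434M', 'I737Y', 'K903Y', 'T587Y', 'V468M'] ∩ ['E434M', 'H448M', 'N896S', 'P573A'] = ['E434M']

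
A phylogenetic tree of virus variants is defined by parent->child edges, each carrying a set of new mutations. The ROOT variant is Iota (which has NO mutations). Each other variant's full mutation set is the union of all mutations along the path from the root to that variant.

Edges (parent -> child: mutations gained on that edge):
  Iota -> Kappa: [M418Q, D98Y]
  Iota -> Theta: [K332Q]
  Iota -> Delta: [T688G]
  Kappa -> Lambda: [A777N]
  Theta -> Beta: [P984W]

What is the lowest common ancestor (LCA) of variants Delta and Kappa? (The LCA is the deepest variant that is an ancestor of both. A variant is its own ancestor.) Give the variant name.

Path from root to Delta: Iota -> Delta
  ancestors of Delta: {Iota, Delta}
Path from root to Kappa: Iota -> Kappa
  ancestors of Kappa: {Iota, Kappa}
Common ancestors: {Iota}
Walk up from Kappa: Kappa (not in ancestors of Delta), Iota (in ancestors of Delta)
Deepest common ancestor (LCA) = Iota

Answer: Iota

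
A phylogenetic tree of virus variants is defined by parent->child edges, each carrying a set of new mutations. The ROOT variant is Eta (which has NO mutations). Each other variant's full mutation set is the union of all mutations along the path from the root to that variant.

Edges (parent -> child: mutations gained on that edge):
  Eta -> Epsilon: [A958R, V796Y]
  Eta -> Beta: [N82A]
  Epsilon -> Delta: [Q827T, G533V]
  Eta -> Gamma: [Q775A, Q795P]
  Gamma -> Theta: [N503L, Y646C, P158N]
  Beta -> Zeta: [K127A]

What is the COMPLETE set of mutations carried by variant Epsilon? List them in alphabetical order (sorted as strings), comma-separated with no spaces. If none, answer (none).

Answer: A958R,V796Y

Derivation:
At Eta: gained [] -> total []
At Epsilon: gained ['A958R', 'V796Y'] -> total ['A958R', 'V796Y']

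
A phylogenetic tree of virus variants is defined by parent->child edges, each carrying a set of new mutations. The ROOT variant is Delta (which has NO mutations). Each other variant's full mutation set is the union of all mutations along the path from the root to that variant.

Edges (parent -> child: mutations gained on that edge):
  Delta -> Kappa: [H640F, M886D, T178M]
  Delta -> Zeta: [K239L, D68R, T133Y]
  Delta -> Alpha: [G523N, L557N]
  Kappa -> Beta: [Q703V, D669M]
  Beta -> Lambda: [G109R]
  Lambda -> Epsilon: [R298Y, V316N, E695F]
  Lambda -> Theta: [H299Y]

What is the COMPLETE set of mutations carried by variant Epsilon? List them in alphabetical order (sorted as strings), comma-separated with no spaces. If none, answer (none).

At Delta: gained [] -> total []
At Kappa: gained ['H640F', 'M886D', 'T178M'] -> total ['H640F', 'M886D', 'T178M']
At Beta: gained ['Q703V', 'D669M'] -> total ['D669M', 'H640F', 'M886D', 'Q703V', 'T178M']
At Lambda: gained ['G109R'] -> total ['D669M', 'G109R', 'H640F', 'M886D', 'Q703V', 'T178M']
At Epsilon: gained ['R298Y', 'V316N', 'E695F'] -> total ['D669M', 'E695F', 'G109R', 'H640F', 'M886D', 'Q703V', 'R298Y', 'T178M', 'V316N']

Answer: D669M,E695F,G109R,H640F,M886D,Q703V,R298Y,T178M,V316N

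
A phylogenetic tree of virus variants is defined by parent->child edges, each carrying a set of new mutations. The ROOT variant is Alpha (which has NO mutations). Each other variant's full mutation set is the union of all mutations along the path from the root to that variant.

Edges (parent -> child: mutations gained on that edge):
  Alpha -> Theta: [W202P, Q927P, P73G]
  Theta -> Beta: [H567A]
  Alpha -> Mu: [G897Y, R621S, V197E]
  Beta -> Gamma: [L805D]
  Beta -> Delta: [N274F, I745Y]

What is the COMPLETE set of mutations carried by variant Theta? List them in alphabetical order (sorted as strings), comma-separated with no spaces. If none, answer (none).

Answer: P73G,Q927P,W202P

Derivation:
At Alpha: gained [] -> total []
At Theta: gained ['W202P', 'Q927P', 'P73G'] -> total ['P73G', 'Q927P', 'W202P']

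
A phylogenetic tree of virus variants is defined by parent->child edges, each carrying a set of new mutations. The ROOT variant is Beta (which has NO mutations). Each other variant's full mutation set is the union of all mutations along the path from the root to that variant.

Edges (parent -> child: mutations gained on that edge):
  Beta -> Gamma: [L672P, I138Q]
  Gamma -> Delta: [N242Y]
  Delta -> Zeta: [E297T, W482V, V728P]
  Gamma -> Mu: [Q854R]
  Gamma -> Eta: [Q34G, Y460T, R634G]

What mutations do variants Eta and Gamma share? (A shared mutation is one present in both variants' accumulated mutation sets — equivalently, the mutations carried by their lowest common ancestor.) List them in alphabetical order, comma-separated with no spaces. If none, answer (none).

Accumulating mutations along path to Eta:
  At Beta: gained [] -> total []
  At Gamma: gained ['L672P', 'I138Q'] -> total ['I138Q', 'L672P']
  At Eta: gained ['Q34G', 'Y460T', 'R634G'] -> total ['I138Q', 'L672P', 'Q34G', 'R634G', 'Y460T']
Mutations(Eta) = ['I138Q', 'L672P', 'Q34G', 'R634G', 'Y460T']
Accumulating mutations along path to Gamma:
  At Beta: gained [] -> total []
  At Gamma: gained ['L672P', 'I138Q'] -> total ['I138Q', 'L672P']
Mutations(Gamma) = ['I138Q', 'L672P']
Intersection: ['I138Q', 'L672P', 'Q34G', 'R634G', 'Y460T'] ∩ ['I138Q', 'L672P'] = ['I138Q', 'L672P']

Answer: I138Q,L672P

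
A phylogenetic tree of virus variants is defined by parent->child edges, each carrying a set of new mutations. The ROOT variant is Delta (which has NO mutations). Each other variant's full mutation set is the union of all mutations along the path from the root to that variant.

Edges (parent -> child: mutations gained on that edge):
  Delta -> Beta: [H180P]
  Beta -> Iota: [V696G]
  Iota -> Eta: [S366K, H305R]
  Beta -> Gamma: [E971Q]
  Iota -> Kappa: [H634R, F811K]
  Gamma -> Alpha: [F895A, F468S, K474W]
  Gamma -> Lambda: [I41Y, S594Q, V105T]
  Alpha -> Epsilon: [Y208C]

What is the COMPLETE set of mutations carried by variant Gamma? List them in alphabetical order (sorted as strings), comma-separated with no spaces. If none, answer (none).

Answer: E971Q,H180P

Derivation:
At Delta: gained [] -> total []
At Beta: gained ['H180P'] -> total ['H180P']
At Gamma: gained ['E971Q'] -> total ['E971Q', 'H180P']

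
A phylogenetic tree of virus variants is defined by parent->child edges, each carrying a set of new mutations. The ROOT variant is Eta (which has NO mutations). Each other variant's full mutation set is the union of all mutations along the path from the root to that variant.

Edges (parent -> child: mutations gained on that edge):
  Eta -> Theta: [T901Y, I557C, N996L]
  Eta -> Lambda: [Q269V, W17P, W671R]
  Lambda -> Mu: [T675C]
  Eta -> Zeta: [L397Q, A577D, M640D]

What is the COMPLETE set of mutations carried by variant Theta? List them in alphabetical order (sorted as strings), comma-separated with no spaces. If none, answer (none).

Answer: I557C,N996L,T901Y

Derivation:
At Eta: gained [] -> total []
At Theta: gained ['T901Y', 'I557C', 'N996L'] -> total ['I557C', 'N996L', 'T901Y']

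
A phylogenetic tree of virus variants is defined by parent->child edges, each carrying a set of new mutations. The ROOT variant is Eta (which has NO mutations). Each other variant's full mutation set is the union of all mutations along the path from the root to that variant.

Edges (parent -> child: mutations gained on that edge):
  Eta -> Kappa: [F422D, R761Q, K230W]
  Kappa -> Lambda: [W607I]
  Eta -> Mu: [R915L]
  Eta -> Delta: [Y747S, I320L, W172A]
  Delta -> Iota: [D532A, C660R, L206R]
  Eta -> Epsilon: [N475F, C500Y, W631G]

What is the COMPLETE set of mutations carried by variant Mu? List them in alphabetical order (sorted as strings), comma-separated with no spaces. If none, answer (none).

Answer: R915L

Derivation:
At Eta: gained [] -> total []
At Mu: gained ['R915L'] -> total ['R915L']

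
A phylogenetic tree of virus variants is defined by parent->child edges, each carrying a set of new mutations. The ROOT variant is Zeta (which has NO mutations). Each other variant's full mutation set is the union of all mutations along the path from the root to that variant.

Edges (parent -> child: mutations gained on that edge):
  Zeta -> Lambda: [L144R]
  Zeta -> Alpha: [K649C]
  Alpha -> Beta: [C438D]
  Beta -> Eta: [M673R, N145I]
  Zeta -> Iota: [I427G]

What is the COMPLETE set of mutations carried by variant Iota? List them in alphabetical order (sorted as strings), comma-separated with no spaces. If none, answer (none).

Answer: I427G

Derivation:
At Zeta: gained [] -> total []
At Iota: gained ['I427G'] -> total ['I427G']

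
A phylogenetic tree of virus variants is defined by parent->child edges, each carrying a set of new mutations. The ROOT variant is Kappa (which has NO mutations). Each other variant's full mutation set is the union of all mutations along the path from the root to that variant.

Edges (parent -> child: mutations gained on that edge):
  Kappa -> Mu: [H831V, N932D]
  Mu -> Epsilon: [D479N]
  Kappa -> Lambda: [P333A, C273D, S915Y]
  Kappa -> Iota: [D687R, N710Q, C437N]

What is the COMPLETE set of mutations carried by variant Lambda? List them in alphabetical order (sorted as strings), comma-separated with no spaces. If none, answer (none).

At Kappa: gained [] -> total []
At Lambda: gained ['P333A', 'C273D', 'S915Y'] -> total ['C273D', 'P333A', 'S915Y']

Answer: C273D,P333A,S915Y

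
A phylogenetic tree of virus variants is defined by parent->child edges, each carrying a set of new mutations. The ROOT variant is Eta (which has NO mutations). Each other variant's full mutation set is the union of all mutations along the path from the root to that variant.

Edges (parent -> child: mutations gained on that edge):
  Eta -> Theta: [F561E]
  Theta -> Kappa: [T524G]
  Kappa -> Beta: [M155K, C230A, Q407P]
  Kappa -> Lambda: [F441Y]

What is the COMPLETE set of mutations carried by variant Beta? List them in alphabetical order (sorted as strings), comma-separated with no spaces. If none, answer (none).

Answer: C230A,F561E,M155K,Q407P,T524G

Derivation:
At Eta: gained [] -> total []
At Theta: gained ['F561E'] -> total ['F561E']
At Kappa: gained ['T524G'] -> total ['F561E', 'T524G']
At Beta: gained ['M155K', 'C230A', 'Q407P'] -> total ['C230A', 'F561E', 'M155K', 'Q407P', 'T524G']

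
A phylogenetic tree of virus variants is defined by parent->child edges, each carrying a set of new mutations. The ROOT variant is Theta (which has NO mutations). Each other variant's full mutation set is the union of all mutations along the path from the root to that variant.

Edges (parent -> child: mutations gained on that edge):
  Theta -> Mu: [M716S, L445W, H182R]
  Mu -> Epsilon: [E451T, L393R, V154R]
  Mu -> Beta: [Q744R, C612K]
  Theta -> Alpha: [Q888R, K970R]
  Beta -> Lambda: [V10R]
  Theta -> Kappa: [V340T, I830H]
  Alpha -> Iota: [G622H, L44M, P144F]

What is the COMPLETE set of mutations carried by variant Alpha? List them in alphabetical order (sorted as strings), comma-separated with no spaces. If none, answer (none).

At Theta: gained [] -> total []
At Alpha: gained ['Q888R', 'K970R'] -> total ['K970R', 'Q888R']

Answer: K970R,Q888R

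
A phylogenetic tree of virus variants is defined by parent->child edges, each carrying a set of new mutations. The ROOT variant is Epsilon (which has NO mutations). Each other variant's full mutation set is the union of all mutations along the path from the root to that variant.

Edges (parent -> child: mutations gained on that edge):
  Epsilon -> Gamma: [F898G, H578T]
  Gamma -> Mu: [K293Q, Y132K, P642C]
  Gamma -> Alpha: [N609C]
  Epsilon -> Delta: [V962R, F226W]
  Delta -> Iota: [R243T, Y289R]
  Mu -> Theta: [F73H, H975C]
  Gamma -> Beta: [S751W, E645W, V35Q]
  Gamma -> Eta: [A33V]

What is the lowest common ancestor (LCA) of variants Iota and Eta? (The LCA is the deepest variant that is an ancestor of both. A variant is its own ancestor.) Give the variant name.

Path from root to Iota: Epsilon -> Delta -> Iota
  ancestors of Iota: {Epsilon, Delta, Iota}
Path from root to Eta: Epsilon -> Gamma -> Eta
  ancestors of Eta: {Epsilon, Gamma, Eta}
Common ancestors: {Epsilon}
Walk up from Eta: Eta (not in ancestors of Iota), Gamma (not in ancestors of Iota), Epsilon (in ancestors of Iota)
Deepest common ancestor (LCA) = Epsilon

Answer: Epsilon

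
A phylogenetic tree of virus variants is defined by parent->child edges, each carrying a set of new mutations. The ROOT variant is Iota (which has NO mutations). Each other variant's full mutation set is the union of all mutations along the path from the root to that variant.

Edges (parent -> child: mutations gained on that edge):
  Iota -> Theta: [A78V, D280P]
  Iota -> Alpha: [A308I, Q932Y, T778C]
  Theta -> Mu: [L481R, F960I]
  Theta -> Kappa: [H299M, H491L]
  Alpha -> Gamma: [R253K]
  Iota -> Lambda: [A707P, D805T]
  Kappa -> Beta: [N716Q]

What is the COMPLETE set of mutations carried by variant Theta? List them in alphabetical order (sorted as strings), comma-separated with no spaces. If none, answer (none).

At Iota: gained [] -> total []
At Theta: gained ['A78V', 'D280P'] -> total ['A78V', 'D280P']

Answer: A78V,D280P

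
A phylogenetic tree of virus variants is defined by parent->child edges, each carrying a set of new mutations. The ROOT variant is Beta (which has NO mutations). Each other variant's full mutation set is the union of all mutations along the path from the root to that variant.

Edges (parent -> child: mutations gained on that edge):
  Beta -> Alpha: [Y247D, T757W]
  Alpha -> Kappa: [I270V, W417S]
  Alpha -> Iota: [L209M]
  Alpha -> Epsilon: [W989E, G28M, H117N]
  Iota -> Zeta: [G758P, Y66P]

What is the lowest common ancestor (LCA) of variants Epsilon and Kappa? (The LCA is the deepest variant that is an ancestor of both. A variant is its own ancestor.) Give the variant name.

Answer: Alpha

Derivation:
Path from root to Epsilon: Beta -> Alpha -> Epsilon
  ancestors of Epsilon: {Beta, Alpha, Epsilon}
Path from root to Kappa: Beta -> Alpha -> Kappa
  ancestors of Kappa: {Beta, Alpha, Kappa}
Common ancestors: {Beta, Alpha}
Walk up from Kappa: Kappa (not in ancestors of Epsilon), Alpha (in ancestors of Epsilon), Beta (in ancestors of Epsilon)
Deepest common ancestor (LCA) = Alpha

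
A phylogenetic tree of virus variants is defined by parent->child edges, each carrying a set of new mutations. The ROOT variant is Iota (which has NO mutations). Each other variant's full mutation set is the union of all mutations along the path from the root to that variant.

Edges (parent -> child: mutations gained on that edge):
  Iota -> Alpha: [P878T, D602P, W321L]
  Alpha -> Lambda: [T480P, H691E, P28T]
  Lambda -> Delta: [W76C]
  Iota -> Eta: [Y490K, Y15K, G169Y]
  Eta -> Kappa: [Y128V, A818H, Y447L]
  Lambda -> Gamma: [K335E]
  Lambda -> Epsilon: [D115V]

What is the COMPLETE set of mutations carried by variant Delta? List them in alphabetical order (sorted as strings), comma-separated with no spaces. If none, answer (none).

At Iota: gained [] -> total []
At Alpha: gained ['P878T', 'D602P', 'W321L'] -> total ['D602P', 'P878T', 'W321L']
At Lambda: gained ['T480P', 'H691E', 'P28T'] -> total ['D602P', 'H691E', 'P28T', 'P878T', 'T480P', 'W321L']
At Delta: gained ['W76C'] -> total ['D602P', 'H691E', 'P28T', 'P878T', 'T480P', 'W321L', 'W76C']

Answer: D602P,H691E,P28T,P878T,T480P,W321L,W76C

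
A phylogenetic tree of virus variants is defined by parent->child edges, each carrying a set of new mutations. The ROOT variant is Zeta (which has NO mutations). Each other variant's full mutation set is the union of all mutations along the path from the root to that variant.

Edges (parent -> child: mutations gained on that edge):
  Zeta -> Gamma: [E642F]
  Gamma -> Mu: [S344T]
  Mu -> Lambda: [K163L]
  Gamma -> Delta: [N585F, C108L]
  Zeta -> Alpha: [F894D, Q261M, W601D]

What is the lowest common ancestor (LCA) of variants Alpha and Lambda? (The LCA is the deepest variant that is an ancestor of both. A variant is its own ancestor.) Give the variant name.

Path from root to Alpha: Zeta -> Alpha
  ancestors of Alpha: {Zeta, Alpha}
Path from root to Lambda: Zeta -> Gamma -> Mu -> Lambda
  ancestors of Lambda: {Zeta, Gamma, Mu, Lambda}
Common ancestors: {Zeta}
Walk up from Lambda: Lambda (not in ancestors of Alpha), Mu (not in ancestors of Alpha), Gamma (not in ancestors of Alpha), Zeta (in ancestors of Alpha)
Deepest common ancestor (LCA) = Zeta

Answer: Zeta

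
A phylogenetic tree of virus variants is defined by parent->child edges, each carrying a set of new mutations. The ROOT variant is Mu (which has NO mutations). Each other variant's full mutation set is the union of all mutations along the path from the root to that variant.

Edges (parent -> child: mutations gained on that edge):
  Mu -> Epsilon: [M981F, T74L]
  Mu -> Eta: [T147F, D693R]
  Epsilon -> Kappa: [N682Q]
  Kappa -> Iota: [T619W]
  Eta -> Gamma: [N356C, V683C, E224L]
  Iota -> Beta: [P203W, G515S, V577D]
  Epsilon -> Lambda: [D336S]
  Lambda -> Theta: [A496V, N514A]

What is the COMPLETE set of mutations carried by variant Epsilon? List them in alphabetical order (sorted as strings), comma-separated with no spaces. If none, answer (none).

Answer: M981F,T74L

Derivation:
At Mu: gained [] -> total []
At Epsilon: gained ['M981F', 'T74L'] -> total ['M981F', 'T74L']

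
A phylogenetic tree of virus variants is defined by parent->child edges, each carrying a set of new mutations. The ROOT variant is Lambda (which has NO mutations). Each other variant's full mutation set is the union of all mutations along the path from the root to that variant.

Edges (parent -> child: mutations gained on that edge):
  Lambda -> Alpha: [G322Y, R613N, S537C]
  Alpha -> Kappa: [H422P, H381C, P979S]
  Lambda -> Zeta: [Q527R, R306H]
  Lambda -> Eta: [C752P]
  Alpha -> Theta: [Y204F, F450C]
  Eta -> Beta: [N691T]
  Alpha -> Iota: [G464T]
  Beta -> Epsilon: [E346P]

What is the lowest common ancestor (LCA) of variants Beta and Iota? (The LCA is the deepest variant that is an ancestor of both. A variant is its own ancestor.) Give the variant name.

Path from root to Beta: Lambda -> Eta -> Beta
  ancestors of Beta: {Lambda, Eta, Beta}
Path from root to Iota: Lambda -> Alpha -> Iota
  ancestors of Iota: {Lambda, Alpha, Iota}
Common ancestors: {Lambda}
Walk up from Iota: Iota (not in ancestors of Beta), Alpha (not in ancestors of Beta), Lambda (in ancestors of Beta)
Deepest common ancestor (LCA) = Lambda

Answer: Lambda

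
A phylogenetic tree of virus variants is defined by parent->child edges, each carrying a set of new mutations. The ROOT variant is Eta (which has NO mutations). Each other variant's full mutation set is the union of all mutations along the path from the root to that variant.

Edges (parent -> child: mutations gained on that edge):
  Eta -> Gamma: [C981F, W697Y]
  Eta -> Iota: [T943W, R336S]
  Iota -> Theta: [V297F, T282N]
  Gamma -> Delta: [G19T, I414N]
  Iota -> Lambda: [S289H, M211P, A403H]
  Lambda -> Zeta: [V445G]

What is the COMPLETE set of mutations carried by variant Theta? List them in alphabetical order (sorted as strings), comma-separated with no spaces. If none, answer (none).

Answer: R336S,T282N,T943W,V297F

Derivation:
At Eta: gained [] -> total []
At Iota: gained ['T943W', 'R336S'] -> total ['R336S', 'T943W']
At Theta: gained ['V297F', 'T282N'] -> total ['R336S', 'T282N', 'T943W', 'V297F']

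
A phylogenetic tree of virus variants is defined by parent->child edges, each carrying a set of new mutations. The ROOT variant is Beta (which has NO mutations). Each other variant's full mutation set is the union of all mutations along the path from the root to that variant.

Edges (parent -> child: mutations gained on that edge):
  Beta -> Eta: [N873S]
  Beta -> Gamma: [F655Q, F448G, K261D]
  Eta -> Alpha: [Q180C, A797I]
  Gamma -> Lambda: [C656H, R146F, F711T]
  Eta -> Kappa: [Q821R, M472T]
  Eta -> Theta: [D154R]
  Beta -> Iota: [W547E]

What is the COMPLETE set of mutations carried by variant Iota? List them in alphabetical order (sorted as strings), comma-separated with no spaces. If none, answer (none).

Answer: W547E

Derivation:
At Beta: gained [] -> total []
At Iota: gained ['W547E'] -> total ['W547E']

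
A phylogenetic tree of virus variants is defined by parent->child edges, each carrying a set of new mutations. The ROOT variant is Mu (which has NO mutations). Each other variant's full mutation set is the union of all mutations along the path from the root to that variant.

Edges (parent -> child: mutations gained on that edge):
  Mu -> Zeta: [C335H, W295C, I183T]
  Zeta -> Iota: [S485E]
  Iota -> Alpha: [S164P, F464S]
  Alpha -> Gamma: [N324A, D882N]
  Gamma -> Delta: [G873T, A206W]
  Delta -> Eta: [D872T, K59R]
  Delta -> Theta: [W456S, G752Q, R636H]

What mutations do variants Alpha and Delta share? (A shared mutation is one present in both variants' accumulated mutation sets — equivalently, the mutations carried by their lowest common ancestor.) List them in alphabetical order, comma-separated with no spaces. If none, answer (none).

Answer: C335H,F464S,I183T,S164P,S485E,W295C

Derivation:
Accumulating mutations along path to Alpha:
  At Mu: gained [] -> total []
  At Zeta: gained ['C335H', 'W295C', 'I183T'] -> total ['C335H', 'I183T', 'W295C']
  At Iota: gained ['S485E'] -> total ['C335H', 'I183T', 'S485E', 'W295C']
  At Alpha: gained ['S164P', 'F464S'] -> total ['C335H', 'F464S', 'I183T', 'S164P', 'S485E', 'W295C']
Mutations(Alpha) = ['C335H', 'F464S', 'I183T', 'S164P', 'S485E', 'W295C']
Accumulating mutations along path to Delta:
  At Mu: gained [] -> total []
  At Zeta: gained ['C335H', 'W295C', 'I183T'] -> total ['C335H', 'I183T', 'W295C']
  At Iota: gained ['S485E'] -> total ['C335H', 'I183T', 'S485E', 'W295C']
  At Alpha: gained ['S164P', 'F464S'] -> total ['C335H', 'F464S', 'I183T', 'S164P', 'S485E', 'W295C']
  At Gamma: gained ['N324A', 'D882N'] -> total ['C335H', 'D882N', 'F464S', 'I183T', 'N324A', 'S164P', 'S485E', 'W295C']
  At Delta: gained ['G873T', 'A206W'] -> total ['A206W', 'C335H', 'D882N', 'F464S', 'G873T', 'I183T', 'N324A', 'S164P', 'S485E', 'W295C']
Mutations(Delta) = ['A206W', 'C335H', 'D882N', 'F464S', 'G873T', 'I183T', 'N324A', 'S164P', 'S485E', 'W295C']
Intersection: ['C335H', 'F464S', 'I183T', 'S164P', 'S485E', 'W295C'] ∩ ['A206W', 'C335H', 'D882N', 'F464S', 'G873T', 'I183T', 'N324A', 'S164P', 'S485E', 'W295C'] = ['C335H', 'F464S', 'I183T', 'S164P', 'S485E', 'W295C']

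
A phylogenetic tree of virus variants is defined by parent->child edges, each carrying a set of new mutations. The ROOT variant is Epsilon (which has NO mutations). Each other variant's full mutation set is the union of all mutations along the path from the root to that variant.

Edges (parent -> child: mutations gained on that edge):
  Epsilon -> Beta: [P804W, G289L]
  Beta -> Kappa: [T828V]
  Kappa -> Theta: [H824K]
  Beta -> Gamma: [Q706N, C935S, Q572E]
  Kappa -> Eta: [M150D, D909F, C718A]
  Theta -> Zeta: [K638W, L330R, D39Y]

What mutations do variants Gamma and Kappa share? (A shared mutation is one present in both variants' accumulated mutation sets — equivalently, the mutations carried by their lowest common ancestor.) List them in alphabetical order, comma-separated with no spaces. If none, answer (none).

Answer: G289L,P804W

Derivation:
Accumulating mutations along path to Gamma:
  At Epsilon: gained [] -> total []
  At Beta: gained ['P804W', 'G289L'] -> total ['G289L', 'P804W']
  At Gamma: gained ['Q706N', 'C935S', 'Q572E'] -> total ['C935S', 'G289L', 'P804W', 'Q572E', 'Q706N']
Mutations(Gamma) = ['C935S', 'G289L', 'P804W', 'Q572E', 'Q706N']
Accumulating mutations along path to Kappa:
  At Epsilon: gained [] -> total []
  At Beta: gained ['P804W', 'G289L'] -> total ['G289L', 'P804W']
  At Kappa: gained ['T828V'] -> total ['G289L', 'P804W', 'T828V']
Mutations(Kappa) = ['G289L', 'P804W', 'T828V']
Intersection: ['C935S', 'G289L', 'P804W', 'Q572E', 'Q706N'] ∩ ['G289L', 'P804W', 'T828V'] = ['G289L', 'P804W']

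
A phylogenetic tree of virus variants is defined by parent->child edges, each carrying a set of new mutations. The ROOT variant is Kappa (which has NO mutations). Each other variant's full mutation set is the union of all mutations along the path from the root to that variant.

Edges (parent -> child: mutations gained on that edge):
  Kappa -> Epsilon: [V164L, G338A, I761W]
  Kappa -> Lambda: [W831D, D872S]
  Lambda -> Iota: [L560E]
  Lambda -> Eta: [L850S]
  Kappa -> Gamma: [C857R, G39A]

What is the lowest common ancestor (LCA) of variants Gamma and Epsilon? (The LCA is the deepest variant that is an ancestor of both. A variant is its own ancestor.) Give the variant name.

Answer: Kappa

Derivation:
Path from root to Gamma: Kappa -> Gamma
  ancestors of Gamma: {Kappa, Gamma}
Path from root to Epsilon: Kappa -> Epsilon
  ancestors of Epsilon: {Kappa, Epsilon}
Common ancestors: {Kappa}
Walk up from Epsilon: Epsilon (not in ancestors of Gamma), Kappa (in ancestors of Gamma)
Deepest common ancestor (LCA) = Kappa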